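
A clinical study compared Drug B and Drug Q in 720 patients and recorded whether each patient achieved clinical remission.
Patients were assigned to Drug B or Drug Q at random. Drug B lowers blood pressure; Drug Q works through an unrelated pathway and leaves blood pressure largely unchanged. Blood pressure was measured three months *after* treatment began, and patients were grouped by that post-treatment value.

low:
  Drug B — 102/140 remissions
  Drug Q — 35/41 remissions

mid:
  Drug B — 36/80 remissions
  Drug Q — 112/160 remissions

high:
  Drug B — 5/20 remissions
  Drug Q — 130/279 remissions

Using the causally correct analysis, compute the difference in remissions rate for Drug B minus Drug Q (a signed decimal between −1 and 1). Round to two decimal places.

Drug Q is higher inside every blood pressure stratum but Drug B is higher in aggregate. Whether to stratify depends on how blood pressure relates to the drug.
Stratifying would compare drugs among patients the drugs themselves sorted into blood pressure groups — a form of selection on an intermediate. The unconditioned pooled rates give the total causal effect.
The causal difference is the pooled difference: 0.596 − 0.577 = +0.019.

+0.02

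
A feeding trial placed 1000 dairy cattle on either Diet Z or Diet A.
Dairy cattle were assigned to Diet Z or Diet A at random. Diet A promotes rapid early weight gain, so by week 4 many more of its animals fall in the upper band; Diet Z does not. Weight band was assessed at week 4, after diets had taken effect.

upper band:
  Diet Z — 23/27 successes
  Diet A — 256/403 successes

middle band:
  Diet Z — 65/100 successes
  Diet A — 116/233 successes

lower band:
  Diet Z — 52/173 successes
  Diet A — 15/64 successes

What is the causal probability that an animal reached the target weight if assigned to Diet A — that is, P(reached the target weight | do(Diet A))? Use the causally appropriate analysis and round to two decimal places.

Week-4 weight band is downstream of the diet. One should not condition on a consequence of treatment, so the overall rates are the right comparison.
So P(outcome | do(Diet A)) is just the pooled rate for Diet A: 387/700 = 0.553.

0.55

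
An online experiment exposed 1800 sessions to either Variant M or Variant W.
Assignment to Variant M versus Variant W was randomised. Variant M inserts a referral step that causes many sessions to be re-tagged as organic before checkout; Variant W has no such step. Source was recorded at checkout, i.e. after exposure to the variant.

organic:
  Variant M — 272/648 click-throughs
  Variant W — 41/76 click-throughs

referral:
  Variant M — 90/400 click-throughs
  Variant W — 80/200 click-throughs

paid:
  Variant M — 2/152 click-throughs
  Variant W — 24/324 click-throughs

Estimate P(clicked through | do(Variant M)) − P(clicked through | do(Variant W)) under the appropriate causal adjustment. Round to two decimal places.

+0.06

Within every traffic source level Variant W has the higher rate, yet pooled Variant M does — Simpson's reversal.
Because the variant influences traffic source, traffic source is a post-treatment mediator, not a confounder. Stratifying on it would bias the estimate; the causal effect is the crude pooled difference.
The causal difference is the pooled difference: 0.303 − 0.242 = +0.062.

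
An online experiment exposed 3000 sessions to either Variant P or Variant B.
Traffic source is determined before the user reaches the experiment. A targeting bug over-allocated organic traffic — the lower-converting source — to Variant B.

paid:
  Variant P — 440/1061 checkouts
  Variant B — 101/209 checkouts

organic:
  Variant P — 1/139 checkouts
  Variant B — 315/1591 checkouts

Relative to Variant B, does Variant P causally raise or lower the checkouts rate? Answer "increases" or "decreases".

decreases

The imbalance in traffic source arose from how sessions were allocated, not from anything the variant did; and traffic source independently affects the outcome. The pooled gap is confounded — condition on traffic source.
Within each level — paid: 41.5% vs 48.3%; organic: 0.7% vs 19.8% — Variant B is higher every time.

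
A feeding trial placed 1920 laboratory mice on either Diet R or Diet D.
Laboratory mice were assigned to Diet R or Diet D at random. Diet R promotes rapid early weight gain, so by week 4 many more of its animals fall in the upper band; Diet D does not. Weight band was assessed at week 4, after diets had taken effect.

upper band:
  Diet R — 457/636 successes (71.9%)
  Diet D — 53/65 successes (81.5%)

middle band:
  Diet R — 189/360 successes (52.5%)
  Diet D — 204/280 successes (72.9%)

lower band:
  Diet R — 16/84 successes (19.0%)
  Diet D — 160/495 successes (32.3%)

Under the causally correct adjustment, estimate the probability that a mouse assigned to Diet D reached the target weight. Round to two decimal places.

The stratified and pooled comparisons disagree (Diet D wins within each week-4 weight band; Diet R wins overall), so the answer turns on the causal role of week-4 weight band.
Week-4 weight band lies on the pathway diet → week-4 weight band → outcome, so adjusting for it blocks the indirect effect. For the total causal effect of diet, use the unadjusted pooled rates.
So P(outcome | do(Diet D)) is just the pooled rate for Diet D: 417/840 = 0.496.

0.50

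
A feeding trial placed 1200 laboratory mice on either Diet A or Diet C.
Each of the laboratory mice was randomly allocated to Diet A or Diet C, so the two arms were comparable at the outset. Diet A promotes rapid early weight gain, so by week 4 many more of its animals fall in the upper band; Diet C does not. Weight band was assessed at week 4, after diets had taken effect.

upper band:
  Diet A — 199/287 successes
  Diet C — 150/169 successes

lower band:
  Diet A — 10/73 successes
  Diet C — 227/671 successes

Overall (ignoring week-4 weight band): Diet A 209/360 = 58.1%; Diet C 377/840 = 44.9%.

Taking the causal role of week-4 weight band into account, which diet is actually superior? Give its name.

Diet C is higher inside every week-4 weight band stratum but Diet A is higher in aggregate. Whether to stratify depends on how week-4 weight band relates to the diet.
Because the diet influences week-4 weight band, week-4 weight band is a post-treatment mediator, not a confounder. Stratifying on it would bias the estimate; the causal effect is the crude pooled difference.
Pooled: Diet A 58.1% vs Diet C 44.9%; Diet A is higher overall.

Diet A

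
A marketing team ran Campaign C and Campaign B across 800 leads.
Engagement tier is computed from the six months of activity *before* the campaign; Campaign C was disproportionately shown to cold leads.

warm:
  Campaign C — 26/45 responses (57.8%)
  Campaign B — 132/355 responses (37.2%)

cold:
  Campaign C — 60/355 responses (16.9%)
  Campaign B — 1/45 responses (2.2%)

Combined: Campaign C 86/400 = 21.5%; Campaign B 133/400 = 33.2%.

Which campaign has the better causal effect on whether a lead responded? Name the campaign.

Engagement tier is set before the campaign has any effect — it is not caused by the campaign — and it independently drives the outcome. That makes it a confounder, so the causal comparison is within engagement tier levels.
Within each level — warm: 57.8% vs 37.2%; cold: 16.9% vs 2.2% — Campaign C is higher every time.

Campaign C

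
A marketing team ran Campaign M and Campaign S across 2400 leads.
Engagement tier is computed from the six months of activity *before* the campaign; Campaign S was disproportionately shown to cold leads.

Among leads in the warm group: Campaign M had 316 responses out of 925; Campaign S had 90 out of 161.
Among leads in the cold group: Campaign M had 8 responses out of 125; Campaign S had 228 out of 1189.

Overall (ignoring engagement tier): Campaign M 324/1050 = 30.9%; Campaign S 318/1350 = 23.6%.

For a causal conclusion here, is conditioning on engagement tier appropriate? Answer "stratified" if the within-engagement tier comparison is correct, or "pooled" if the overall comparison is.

The engagement tier-specific comparison favours Campaign S throughout, but the pooled figures favour Campaign M. The question is whether to condition on engagement tier.
Since engagement tier is a pre-existing factor (not a product of the campaign) and it affects the outcome on its own, it is a confounder. The stratified rates, not the pooled rate, identify the causal effect.
Within each level — warm: 34.2% vs 55.9%; cold: 6.4% vs 19.2% — Campaign S is higher every time.

stratified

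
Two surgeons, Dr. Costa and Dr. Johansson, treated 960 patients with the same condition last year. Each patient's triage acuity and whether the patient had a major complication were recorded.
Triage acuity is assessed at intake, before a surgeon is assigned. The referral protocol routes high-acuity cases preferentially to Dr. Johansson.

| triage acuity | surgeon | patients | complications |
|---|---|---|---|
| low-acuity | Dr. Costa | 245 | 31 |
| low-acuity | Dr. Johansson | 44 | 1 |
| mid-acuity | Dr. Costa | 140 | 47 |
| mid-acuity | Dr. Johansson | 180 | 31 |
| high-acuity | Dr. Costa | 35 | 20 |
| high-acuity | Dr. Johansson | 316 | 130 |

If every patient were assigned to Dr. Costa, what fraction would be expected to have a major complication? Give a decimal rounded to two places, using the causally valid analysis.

Triage acuity differs across surgeons for reasons unrelated to any effect of the surgeon itself, and it separately predicts the outcome — a classic confounder. We must compare within triage acuity levels.
Standardising Dr. Costa to the population triage acuity mix: 0.301·31/245 + 0.333·47/140 + 0.366·20/35 = 0.359.

0.36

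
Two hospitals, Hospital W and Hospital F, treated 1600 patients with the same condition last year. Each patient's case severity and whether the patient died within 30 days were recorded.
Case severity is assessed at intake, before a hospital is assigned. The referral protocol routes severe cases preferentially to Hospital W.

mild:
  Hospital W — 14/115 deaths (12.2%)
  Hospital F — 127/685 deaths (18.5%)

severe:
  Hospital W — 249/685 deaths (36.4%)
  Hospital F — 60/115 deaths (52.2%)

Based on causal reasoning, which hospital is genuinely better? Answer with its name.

Within every case severity level Hospital W has the lower rate, yet pooled Hospital F does — Simpson's reversal.
Here case severity is a common cause — it drives both which hospital a case falls under and the outcome. The crude comparison mixes populations; the stratum-specific rates are the causally relevant ones.
Within each level — mild: 12.2% vs 18.5%; severe: 36.4% vs 52.2% — Hospital W is lower every time.

Hospital W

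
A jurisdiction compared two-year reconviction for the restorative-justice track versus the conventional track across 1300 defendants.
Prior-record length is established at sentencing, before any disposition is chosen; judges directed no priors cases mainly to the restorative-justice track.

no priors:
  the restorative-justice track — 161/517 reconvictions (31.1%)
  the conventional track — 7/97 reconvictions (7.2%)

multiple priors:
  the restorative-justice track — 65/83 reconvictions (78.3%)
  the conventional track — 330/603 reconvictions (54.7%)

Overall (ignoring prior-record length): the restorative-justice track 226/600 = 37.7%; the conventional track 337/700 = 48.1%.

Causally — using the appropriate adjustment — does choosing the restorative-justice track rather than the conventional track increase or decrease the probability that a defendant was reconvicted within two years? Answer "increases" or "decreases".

increases

Here prior-record length is a common cause — it drives both which disposition a case falls under and the outcome. The crude comparison mixes populations; the stratum-specific rates are the causally relevant ones.
Within each level — no priors: 31.1% vs 7.2%; multiple priors: 78.3% vs 54.7% — the conventional track is lower every time.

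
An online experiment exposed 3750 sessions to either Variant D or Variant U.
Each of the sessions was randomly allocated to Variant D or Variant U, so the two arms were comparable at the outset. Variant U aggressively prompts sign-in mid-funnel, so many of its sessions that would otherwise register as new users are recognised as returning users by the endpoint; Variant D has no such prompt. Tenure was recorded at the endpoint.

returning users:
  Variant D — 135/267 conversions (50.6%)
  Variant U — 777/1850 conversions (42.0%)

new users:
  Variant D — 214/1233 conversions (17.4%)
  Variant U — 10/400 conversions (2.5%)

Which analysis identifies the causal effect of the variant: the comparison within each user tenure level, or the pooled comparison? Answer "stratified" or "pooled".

The user tenure-specific comparison favours Variant D throughout, but the pooled figures favour Variant U. The question is whether to condition on user tenure.
User tenure is recorded after the variant and is itself shifted by it — it sits on the causal path from variant to outcome. Conditioning on a mediator would strip out part of the effect we want; the pooled comparison gives the total causal effect.
Pooled: Variant D 23.3% vs Variant U 35.0%; Variant U is higher overall.

pooled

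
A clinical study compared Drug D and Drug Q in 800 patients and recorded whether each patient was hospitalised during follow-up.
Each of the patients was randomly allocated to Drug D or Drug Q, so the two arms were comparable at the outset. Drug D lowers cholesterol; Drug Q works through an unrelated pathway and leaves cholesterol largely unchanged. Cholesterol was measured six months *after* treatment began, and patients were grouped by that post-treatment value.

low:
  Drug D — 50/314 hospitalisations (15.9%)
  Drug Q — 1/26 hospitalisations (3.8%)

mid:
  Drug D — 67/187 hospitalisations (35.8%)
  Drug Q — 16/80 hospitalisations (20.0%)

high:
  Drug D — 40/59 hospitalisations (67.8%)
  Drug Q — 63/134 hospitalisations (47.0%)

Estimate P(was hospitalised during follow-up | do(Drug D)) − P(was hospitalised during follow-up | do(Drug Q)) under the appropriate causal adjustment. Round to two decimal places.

-0.05

Within every cholesterol level Drug Q has the lower rate, yet pooled Drug D does — Simpson's reversal.
Cholesterol lies on the pathway drug → cholesterol → outcome, so adjusting for it blocks the indirect effect. For the total causal effect of drug, use the unadjusted pooled rates.
The causal difference is the pooled difference: 0.280 − 0.333 = -0.053.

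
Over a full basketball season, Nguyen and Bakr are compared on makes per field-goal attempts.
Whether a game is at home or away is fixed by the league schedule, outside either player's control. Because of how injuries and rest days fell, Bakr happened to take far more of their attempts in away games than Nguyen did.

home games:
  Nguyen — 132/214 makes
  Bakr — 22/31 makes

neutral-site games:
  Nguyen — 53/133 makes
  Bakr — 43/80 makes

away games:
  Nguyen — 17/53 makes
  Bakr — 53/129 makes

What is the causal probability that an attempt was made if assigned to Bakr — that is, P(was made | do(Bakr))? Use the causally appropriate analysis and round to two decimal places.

The stratified and pooled comparisons disagree (Bakr wins within each game venue; Nguyen wins overall), so the answer turns on the causal role of game venue.
Nothing the player does changes game venue; the imbalance is an allocation artefact. With game venue also predicting the outcome, the pooled figure is confounded, and the within-stratum comparison is the causal one.
Standardising Bakr to the population game venue mix: 0.383·22/31 + 0.333·43/80 + 0.284·53/129 = 0.567.

0.57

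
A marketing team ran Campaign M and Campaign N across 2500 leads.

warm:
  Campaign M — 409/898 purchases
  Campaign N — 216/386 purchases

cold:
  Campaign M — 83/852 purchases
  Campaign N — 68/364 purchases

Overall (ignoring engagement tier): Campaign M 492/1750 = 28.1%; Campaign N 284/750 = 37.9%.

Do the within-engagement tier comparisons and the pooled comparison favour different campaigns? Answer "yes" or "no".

Within each engagement tier level (warm 45.5% vs 56.0%; cold 9.7% vs 18.7%), Campaign N has the higher rate every time. Pooled: 28.1% vs 37.9% — Campaign N has the higher rate overall. They agree.

no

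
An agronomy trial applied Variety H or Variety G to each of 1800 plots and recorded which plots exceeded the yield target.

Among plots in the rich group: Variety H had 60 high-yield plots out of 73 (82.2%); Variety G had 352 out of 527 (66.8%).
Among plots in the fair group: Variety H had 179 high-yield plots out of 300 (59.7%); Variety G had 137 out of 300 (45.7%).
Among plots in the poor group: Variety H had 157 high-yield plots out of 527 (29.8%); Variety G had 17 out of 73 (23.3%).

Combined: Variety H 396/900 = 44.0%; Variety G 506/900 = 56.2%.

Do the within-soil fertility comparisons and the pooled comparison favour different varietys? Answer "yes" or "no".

yes

Within each soil fertility level (rich 82.2% vs 66.8%; fair 59.7% vs 45.7%; poor 29.8% vs 23.3%), Variety H has the higher rate every time. Pooled: 44.0% vs 56.2% — Variety G has the higher rate overall. The two comparisons disagree.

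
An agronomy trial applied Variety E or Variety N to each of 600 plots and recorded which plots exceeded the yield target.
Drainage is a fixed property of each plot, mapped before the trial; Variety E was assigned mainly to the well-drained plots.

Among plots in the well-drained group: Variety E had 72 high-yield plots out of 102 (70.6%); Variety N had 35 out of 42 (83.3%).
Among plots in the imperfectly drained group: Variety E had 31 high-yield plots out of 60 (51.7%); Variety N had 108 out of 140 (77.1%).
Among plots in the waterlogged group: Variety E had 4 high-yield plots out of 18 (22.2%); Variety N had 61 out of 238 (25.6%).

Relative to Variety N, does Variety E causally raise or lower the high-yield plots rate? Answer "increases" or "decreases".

decreases

The stratified and pooled comparisons disagree (Variety N wins within each field drainage; Variety E wins overall), so the answer turns on the causal role of field drainage.
The imbalance in field drainage arose from how plots were allocated, not from anything the variety did; and field drainage independently affects the outcome. The pooled gap is confounded — condition on field drainage.
Within each level — well-drained: 70.6% vs 83.3%; imperfectly drained: 51.7% vs 77.1%; waterlogged: 22.2% vs 25.6% — Variety N is higher every time.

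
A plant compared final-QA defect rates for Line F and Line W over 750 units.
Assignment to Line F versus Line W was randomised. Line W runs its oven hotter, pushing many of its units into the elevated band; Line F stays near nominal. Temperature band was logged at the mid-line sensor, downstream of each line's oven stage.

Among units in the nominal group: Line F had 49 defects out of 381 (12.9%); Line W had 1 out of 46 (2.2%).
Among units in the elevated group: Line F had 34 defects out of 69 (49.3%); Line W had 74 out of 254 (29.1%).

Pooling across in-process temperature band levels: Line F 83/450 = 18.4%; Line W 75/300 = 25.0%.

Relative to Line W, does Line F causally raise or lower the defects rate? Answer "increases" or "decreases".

decreases

The in-process temperature band-specific comparison favours Line W throughout, but the pooled figures favour Line F. The question is whether to condition on in-process temperature band.
In-process temperature band is recorded after the line and is itself shifted by it — it sits on the causal path from line to outcome. Conditioning on a mediator would strip out part of the effect we want; the pooled comparison gives the total causal effect.
Pooled: Line F 18.4% vs Line W 25.0%; Line F is lower overall.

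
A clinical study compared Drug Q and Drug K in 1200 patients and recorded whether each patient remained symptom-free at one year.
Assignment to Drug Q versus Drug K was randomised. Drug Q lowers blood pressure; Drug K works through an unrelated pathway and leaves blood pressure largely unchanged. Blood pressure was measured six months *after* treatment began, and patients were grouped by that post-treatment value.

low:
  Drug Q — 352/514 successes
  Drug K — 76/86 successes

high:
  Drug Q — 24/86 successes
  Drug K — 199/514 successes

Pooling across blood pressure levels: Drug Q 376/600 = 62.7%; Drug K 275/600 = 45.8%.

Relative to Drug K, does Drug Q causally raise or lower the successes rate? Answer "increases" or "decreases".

increases

Blood pressure lies on the pathway drug → blood pressure → outcome, so adjusting for it blocks the indirect effect. For the total causal effect of drug, use the unadjusted pooled rates.
Pooled: Drug Q 62.7% vs Drug K 45.8%; Drug Q is higher overall.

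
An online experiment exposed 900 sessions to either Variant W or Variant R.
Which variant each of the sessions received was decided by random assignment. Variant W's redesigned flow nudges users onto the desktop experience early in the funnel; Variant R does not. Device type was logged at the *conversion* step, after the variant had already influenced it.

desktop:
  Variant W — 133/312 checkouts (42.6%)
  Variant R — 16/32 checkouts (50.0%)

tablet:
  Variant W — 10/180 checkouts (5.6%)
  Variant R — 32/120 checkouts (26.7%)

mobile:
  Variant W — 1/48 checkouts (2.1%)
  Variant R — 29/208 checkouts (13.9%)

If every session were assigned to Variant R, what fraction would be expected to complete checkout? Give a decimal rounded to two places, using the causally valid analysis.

0.21

The stratified and pooled comparisons disagree (Variant R wins within each device type; Variant W wins overall), so the answer turns on the causal role of device type.
The distribution of device type is itself part of what the variant does — it is an intermediate outcome. Holding it fixed would remove that part of the effect; the total effect is the pooled difference.
So P(outcome | do(Variant R)) is just the pooled rate for Variant R: 77/360 = 0.214.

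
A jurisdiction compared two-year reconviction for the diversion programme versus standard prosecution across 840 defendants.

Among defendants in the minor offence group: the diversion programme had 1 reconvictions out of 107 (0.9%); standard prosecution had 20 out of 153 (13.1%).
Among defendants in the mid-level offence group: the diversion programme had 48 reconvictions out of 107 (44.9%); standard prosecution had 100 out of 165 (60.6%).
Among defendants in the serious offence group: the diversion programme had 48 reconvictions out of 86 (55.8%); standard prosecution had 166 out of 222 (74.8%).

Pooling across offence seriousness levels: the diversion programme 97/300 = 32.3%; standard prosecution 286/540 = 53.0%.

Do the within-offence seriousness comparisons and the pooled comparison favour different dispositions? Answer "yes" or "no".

Within each offence seriousness level (minor offence 0.9% vs 13.1%; mid-level offence 44.9% vs 60.6%; serious offence 55.8% vs 74.8%), the diversion programme has the lower rate every time. Pooled: 32.3% vs 53.0% — the diversion programme has the lower rate overall. They agree.

no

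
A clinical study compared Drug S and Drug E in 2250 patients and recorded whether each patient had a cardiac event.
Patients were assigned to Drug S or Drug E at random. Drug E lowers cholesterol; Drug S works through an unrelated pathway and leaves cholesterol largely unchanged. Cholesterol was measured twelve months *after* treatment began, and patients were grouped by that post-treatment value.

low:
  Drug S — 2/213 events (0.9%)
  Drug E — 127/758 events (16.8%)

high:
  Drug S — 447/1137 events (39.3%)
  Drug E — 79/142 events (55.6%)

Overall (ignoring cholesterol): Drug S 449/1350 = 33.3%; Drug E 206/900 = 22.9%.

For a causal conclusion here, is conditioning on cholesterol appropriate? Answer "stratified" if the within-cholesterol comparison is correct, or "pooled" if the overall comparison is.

pooled

The cholesterol-specific comparison favours Drug S throughout, but the pooled figures favour Drug E. The question is whether to condition on cholesterol.
Stratifying would compare drugs among patients the drugs themselves sorted into cholesterol groups — a form of selection on an intermediate. The unconditioned pooled rates give the total causal effect.
Pooled: Drug S 33.3% vs Drug E 22.9%; Drug E is lower overall.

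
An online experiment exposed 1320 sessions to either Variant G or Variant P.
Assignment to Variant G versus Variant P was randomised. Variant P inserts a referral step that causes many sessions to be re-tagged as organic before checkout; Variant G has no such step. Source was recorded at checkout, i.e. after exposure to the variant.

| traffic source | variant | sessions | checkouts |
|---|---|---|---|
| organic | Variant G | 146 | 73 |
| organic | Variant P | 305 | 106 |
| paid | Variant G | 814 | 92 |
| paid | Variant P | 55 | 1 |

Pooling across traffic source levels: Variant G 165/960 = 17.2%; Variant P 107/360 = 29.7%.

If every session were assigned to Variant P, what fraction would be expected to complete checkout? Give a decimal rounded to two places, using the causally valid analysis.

0.30

Variant G is higher inside every traffic source stratum but Variant P is higher in aggregate. Whether to stratify depends on how traffic source relates to the variant.
Traffic source is recorded after the variant and is itself shifted by it — it sits on the causal path from variant to outcome. Conditioning on a mediator would strip out part of the effect we want; the pooled comparison gives the total causal effect.
So P(outcome | do(Variant P)) is just the pooled rate for Variant P: 107/360 = 0.297.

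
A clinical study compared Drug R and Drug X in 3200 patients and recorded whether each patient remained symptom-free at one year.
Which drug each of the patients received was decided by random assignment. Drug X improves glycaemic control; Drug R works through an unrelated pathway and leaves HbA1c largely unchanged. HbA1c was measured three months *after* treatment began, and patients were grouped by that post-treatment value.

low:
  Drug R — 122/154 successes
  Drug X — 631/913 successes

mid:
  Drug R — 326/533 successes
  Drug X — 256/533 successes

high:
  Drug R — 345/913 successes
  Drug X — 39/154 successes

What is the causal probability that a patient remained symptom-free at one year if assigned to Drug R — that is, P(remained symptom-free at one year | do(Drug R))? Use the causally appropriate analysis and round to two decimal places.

The HbA1c-specific comparison favours Drug R throughout, but the pooled figures favour Drug X. The question is whether to condition on HbA1c.
HbA1c here is a post-treatment variable shaped by the drug; conditioning on it would introduce bias rather than remove it. The overall comparison is the causal one.
So P(outcome | do(Drug R)) is just the pooled rate for Drug R: 793/1600 = 0.496.

0.50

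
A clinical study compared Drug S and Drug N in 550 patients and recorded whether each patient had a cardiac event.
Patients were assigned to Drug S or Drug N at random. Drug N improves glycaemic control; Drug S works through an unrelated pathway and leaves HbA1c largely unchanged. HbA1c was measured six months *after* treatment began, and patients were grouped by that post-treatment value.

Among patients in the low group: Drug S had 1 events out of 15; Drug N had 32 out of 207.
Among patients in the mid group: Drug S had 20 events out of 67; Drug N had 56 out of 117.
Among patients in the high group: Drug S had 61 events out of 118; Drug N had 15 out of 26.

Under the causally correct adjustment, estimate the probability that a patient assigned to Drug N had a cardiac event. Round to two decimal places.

Because the drug influences HbA1c, HbA1c is a post-treatment mediator, not a confounder. Stratifying on it would bias the estimate; the causal effect is the crude pooled difference.
So P(outcome | do(Drug N)) is just the pooled rate for Drug N: 103/350 = 0.294.

0.29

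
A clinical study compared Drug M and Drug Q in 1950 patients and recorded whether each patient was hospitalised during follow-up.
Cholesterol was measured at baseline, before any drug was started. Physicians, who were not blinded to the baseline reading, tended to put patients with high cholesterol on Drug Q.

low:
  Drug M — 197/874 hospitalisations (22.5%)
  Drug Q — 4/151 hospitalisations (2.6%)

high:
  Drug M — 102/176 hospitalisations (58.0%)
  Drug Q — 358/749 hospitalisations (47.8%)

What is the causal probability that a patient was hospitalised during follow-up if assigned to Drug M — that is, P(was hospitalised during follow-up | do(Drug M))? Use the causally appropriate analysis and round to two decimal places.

0.39

The imbalance in cholesterol arose from how patients were allocated, not from anything the drug did; and cholesterol independently affects the outcome. The pooled gap is confounded — condition on cholesterol.
Standardising Drug M to the population cholesterol mix: 0.526·197/874 + 0.474·102/176 = 0.393.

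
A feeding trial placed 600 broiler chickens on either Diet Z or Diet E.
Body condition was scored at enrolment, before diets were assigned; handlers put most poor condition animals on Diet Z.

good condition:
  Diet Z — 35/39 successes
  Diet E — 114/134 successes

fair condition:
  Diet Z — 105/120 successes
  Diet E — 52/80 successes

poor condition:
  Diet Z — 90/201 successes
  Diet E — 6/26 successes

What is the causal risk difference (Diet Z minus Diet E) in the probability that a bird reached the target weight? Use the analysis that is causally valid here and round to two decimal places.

+0.17

Within every starting body condition level Diet Z has the higher rate, yet pooled Diet E does — Simpson's reversal.
Nothing the diet does changes starting body condition; the imbalance is an allocation artefact. With starting body condition also predicting the outcome, the pooled figure is confounded, and the within-stratum comparison is the causal one.
Adjusting over the population distribution of starting body condition: 0.288·(0.897−0.851) + 0.333·(0.875−0.650) + 0.378·(0.448−0.231) = +0.171.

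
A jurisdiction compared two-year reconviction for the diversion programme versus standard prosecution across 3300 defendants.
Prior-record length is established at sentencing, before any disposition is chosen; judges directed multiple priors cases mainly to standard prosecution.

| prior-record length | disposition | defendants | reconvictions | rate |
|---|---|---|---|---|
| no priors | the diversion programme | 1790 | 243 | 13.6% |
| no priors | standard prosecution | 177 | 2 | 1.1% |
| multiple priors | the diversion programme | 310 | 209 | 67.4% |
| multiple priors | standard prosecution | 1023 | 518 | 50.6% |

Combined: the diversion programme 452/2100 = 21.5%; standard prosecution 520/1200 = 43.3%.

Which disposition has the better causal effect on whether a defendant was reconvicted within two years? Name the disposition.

The prior-record length-specific comparison favours standard prosecution throughout, but the pooled figures favour the diversion programme. The question is whether to condition on prior-record length.
Here prior-record length is a common cause — it drives both which disposition a case falls under and the outcome. The crude comparison mixes populations; the stratum-specific rates are the causally relevant ones.
Within each level — no priors: 13.6% vs 1.1%; multiple priors: 67.4% vs 50.6% — standard prosecution is lower every time.

standard prosecution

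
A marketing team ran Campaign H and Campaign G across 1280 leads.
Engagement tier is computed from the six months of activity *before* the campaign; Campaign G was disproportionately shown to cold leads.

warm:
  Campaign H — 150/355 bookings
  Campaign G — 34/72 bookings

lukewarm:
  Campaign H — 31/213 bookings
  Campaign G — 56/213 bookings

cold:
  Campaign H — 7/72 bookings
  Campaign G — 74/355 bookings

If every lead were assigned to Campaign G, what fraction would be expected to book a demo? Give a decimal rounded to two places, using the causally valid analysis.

Within every engagement tier level Campaign G has the higher rate, yet pooled Campaign H does — Simpson's reversal.
Engagement tier is set before the campaign has any effect — it is not caused by the campaign — and it independently drives the outcome. That makes it a confounder, so the causal comparison is within engagement tier levels.
Standardising Campaign G to the population engagement tier mix: 0.334·34/72 + 0.333·56/213 + 0.334·74/355 = 0.315.

0.31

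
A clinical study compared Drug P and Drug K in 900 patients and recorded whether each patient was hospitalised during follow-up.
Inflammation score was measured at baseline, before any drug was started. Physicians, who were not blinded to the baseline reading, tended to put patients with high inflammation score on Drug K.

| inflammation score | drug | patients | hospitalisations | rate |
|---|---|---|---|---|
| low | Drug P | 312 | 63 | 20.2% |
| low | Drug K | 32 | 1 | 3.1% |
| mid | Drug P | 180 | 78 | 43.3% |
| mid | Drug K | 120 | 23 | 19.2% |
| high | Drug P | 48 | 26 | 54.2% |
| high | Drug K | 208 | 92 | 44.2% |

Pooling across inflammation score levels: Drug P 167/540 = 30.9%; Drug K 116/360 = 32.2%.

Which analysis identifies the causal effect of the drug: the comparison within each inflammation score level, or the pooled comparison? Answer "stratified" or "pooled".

The stratified and pooled comparisons disagree (Drug K wins within each inflammation score; Drug P wins overall), so the answer turns on the causal role of inflammation score.
Here inflammation score is a common cause — it drives both which drug a case falls under and the outcome. The crude comparison mixes populations; the stratum-specific rates are the causally relevant ones.
Within each level — low: 20.2% vs 3.1%; mid: 43.3% vs 19.2%; high: 54.2% vs 44.2% — Drug K is lower every time.

stratified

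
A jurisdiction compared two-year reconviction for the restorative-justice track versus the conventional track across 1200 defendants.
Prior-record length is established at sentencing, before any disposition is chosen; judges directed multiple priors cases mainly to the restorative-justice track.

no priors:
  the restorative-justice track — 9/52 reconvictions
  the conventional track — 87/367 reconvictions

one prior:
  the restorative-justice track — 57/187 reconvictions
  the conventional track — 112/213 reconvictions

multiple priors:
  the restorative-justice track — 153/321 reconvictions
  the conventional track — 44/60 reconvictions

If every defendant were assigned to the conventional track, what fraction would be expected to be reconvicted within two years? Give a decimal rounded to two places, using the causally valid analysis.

Prior-record length satisfies the back-door criterion: it is not a descendant of the disposition, and it blocks the spurious path from disposition to outcome. Adjusting for it (i.e., using the within-prior-record length rates) gives the causal effect.
Standardising the conventional track to the population prior-record length mix: 0.349·87/367 + 0.333·112/213 + 0.318·44/60 = 0.491.

0.49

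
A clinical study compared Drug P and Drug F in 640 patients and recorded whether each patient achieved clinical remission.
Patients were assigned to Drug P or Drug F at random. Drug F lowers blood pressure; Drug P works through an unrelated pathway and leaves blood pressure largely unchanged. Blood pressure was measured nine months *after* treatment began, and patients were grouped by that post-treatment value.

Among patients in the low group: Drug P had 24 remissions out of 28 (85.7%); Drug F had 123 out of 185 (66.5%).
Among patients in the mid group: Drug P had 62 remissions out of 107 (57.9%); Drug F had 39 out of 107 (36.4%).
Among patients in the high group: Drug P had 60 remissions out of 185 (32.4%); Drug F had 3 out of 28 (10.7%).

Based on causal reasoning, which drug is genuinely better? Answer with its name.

Drug F

Stratifying would compare drugs among patients the drugs themselves sorted into blood pressure groups — a form of selection on an intermediate. The unconditioned pooled rates give the total causal effect.
Pooled: Drug P 45.6% vs Drug F 51.6%; Drug F is higher overall.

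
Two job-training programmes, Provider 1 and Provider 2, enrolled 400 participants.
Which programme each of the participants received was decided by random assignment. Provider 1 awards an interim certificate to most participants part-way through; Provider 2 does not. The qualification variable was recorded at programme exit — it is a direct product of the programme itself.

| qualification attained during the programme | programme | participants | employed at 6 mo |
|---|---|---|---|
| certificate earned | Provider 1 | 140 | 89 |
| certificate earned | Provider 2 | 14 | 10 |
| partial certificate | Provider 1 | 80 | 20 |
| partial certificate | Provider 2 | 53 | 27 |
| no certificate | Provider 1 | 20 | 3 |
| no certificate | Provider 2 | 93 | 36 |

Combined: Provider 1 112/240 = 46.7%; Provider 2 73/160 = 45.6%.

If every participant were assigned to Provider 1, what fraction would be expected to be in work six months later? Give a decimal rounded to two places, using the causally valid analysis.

Qualification attained during the programme here is a post-treatment variable shaped by the programme; conditioning on it would introduce bias rather than remove it. The overall comparison is the causal one.
So P(outcome | do(Provider 1)) is just the pooled rate for Provider 1: 112/240 = 0.467.

0.47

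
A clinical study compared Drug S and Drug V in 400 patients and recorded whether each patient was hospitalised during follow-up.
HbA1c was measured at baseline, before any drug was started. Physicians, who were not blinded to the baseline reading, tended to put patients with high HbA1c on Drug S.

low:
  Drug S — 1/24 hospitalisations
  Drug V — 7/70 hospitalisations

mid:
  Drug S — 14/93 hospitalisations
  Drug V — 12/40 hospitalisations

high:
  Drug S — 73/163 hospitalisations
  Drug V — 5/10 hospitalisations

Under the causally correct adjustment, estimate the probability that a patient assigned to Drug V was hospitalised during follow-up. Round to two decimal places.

0.34

Drug S is lower inside every HbA1c stratum but Drug V is lower in aggregate. Whether to stratify depends on how HbA1c relates to the drug.
HbA1c satisfies the back-door criterion: it is not a descendant of the drug, and it blocks the spurious path from drug to outcome. Adjusting for it (i.e., using the within-HbA1c rates) gives the causal effect.
Standardising Drug V to the population HbA1c mix: 0.235·7/70 + 0.333·12/40 + 0.432·5/10 = 0.340.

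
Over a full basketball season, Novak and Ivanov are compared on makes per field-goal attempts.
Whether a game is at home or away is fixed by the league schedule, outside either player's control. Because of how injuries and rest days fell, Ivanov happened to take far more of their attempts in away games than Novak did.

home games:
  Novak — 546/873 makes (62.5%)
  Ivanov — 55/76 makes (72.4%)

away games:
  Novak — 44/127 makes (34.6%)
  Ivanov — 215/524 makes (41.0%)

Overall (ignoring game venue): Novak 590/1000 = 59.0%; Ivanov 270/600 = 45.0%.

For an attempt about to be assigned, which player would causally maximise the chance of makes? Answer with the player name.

Ivanov

Since game venue is a pre-existing factor (not a product of the player) and it affects the outcome on its own, it is a confounder. The stratified rates, not the pooled rate, identify the causal effect.
Within each level — home games: 62.5% vs 72.4%; away games: 34.6% vs 41.0% — Ivanov is higher every time.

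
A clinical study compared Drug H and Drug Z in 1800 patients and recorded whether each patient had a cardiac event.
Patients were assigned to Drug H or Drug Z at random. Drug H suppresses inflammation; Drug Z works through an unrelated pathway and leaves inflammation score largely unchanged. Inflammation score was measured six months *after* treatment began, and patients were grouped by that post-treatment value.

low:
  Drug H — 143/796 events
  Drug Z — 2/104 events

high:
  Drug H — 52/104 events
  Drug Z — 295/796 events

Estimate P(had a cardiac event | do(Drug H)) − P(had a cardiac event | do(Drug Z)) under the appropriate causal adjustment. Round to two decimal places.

Inflammation score is recorded after the drug and is itself shifted by it — it sits on the causal path from drug to outcome. Conditioning on a mediator would strip out part of the effect we want; the pooled comparison gives the total causal effect.
The causal difference is the pooled difference: 0.217 − 0.330 = -0.113.

-0.11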